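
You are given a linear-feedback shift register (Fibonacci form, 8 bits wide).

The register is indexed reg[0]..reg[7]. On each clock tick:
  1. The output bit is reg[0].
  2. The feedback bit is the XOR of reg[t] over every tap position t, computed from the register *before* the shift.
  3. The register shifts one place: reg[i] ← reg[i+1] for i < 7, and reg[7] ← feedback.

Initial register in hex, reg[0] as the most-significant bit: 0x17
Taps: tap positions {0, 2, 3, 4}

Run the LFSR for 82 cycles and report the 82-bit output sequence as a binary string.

0001011110001101000000010001110001001011100000011001001001101110010000010101101101

step | reg (before) | out | fb
   0 | 00010111 | 0 | 1
   1 | 00101111 | 0 | 0
   2 | 01011110 | 0 | 0
   3 | 10111100 | 1 | 0
   4 | 01111000 | 0 | 1
   5 | 11110001 | 1 | 1
   6 | 11100011 | 1 | 0
   7 | 11000110 | 1 | 1
   8 | 10001101 | 1 | 0
   9 | 00011010 | 0 | 0
  10 | 00110100 | 0 | 0
  11 | 01101000 | 0 | 0
  12 | 11010000 | 1 | 0
  13 | 10100000 | 1 | 0
  14 | 01000000 | 0 | 0
  15 | 10000000 | 1 | 1
  16 | 00000001 | 0 | 0
  17 | 00000010 | 0 | 0
  18 | 00000100 | 0 | 0
  19 | 00001000 | 0 | 1
  20 | 00010001 | 0 | 1
  21 | 00100011 | 0 | 1
  22 | 01000111 | 0 | 0
  23 | 10001110 | 1 | 0
  24 | 00011100 | 0 | 0
  25 | 00111000 | 0 | 1
  26 | 01110001 | 0 | 0
  27 | 11100010 | 1 | 0
  28 | 11000100 | 1 | 1
  29 | 10001001 | 1 | 0
  30 | 00010010 | 0 | 1
  31 | 00100101 | 0 | 1
  32 | 01001011 | 0 | 1
  33 | 10010111 | 1 | 0
  34 | 00101110 | 0 | 0
  35 | 01011100 | 0 | 0
  36 | 10111000 | 1 | 0
  37 | 01110000 | 0 | 0
  38 | 11100000 | 1 | 0
  39 | 11000000 | 1 | 1
  40 | 10000001 | 1 | 1
  41 | 00000011 | 0 | 0
  42 | 00000110 | 0 | 0
  43 | 00001100 | 0 | 1
  44 | 00011001 | 0 | 0
  45 | 00110010 | 0 | 0
  46 | 01100100 | 0 | 1
  47 | 11001001 | 1 | 0
  48 | 10010010 | 1 | 0
  49 | 00100100 | 0 | 1
  50 | 01001001 | 0 | 1
  51 | 10010011 | 1 | 0
  52 | 00100110 | 0 | 1
  53 | 01001101 | 0 | 1
  54 | 10011011 | 1 | 1
  55 | 00110111 | 0 | 0
  56 | 01101110 | 0 | 0
  57 | 11011100 | 1 | 1
  58 | 10111001 | 1 | 0
  59 | 01110010 | 0 | 0
  60 | 11100100 | 1 | 0
  61 | 11001000 | 1 | 0
  62 | 10010000 | 1 | 0
  63 | 00100000 | 0 | 1
  64 | 01000001 | 0 | 0
  65 | 10000010 | 1 | 1
  66 | 00000101 | 0 | 0
  67 | 00001010 | 0 | 1
  68 | 00010101 | 0 | 1
  69 | 00101011 | 0 | 0
  70 | 01010110 | 0 | 1
  71 | 10101101 | 1 | 1
  72 | 01011011 | 0 | 0
  73 | 10110110 | 1 | 1
  74 | 01101101 | 0 | 0
  75 | 11011010 | 1 | 1
  76 | 10110101 | 1 | 1
  77 | 01101011 | 0 | 0
  78 | 11010110 | 1 | 0
  79 | 10101100 | 1 | 1
  80 | 01011001 | 0 | 0
  81 | 10110010 | 1 | 1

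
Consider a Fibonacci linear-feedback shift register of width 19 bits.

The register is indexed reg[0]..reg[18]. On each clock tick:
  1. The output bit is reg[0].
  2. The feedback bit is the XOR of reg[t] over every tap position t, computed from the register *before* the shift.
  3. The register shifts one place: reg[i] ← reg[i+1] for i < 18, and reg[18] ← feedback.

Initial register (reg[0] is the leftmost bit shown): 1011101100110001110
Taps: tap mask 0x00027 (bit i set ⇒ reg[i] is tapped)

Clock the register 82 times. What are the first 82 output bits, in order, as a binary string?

1011101100110001110010001111010110001100100011110010011011001001001001010010101101

step | reg (before) | out | fb
   0 | 1011101100110001110 | 1 | 0
   1 | 0111011001100011100 | 0 | 1
   2 | 1110110011000111001 | 1 | 0
   3 | 1101100110001110010 | 1 | 0
   4 | 1011001100011100100 | 1 | 0
   5 | 0110011000111001000 | 0 | 1
   6 | 1100110001110010001 | 1 | 1
   7 | 1001100011100100011 | 1 | 1
   8 | 0011000111001000111 | 0 | 1
   9 | 0110001110010001111 | 0 | 0
  10 | 1100011100100011110 | 1 | 1
  11 | 1000111001000111101 | 1 | 0
  12 | 0001110010001111010 | 0 | 1
  13 | 0011100100011110101 | 0 | 1
  14 | 0111001000111101011 | 0 | 0
  15 | 1110010001111010110 | 1 | 0
  16 | 1100100011110101100 | 1 | 0
  17 | 1001000111101011000 | 1 | 1
  18 | 0010001111010110001 | 0 | 1
  19 | 0100011110101100011 | 0 | 0
  20 | 1000111101011000110 | 1 | 0
  21 | 0001111010110001100 | 0 | 1
  22 | 0011110101100011001 | 0 | 0
  23 | 0111101011000110010 | 0 | 0
  24 | 1111010110001100100 | 1 | 0
  25 | 1110101100011001000 | 1 | 1
  26 | 1101011000110010001 | 1 | 1
  27 | 1010110001100100011 | 1 | 1
  28 | 0101100011001000111 | 0 | 1
  29 | 1011000110010001111 | 1 | 0
  30 | 0110001100100011110 | 0 | 0
  31 | 1100011001000111100 | 1 | 1
  32 | 1000110010001111001 | 1 | 0
  33 | 0001100100011110010 | 0 | 0
  34 | 0011001000111100100 | 0 | 1
  35 | 0110010001111001001 | 0 | 1
  36 | 1100100011110010011 | 1 | 0
  37 | 1001000111100100110 | 1 | 1
  38 | 0010001111001001101 | 0 | 1
  39 | 0100011110010011011 | 0 | 0
  40 | 1000111100100110110 | 1 | 0
  41 | 0001111001001101100 | 0 | 1
  42 | 0011110010011011001 | 0 | 0
  43 | 0111100100110110010 | 0 | 0
  44 | 1111001001101100100 | 1 | 1
  45 | 1110010011011001001 | 1 | 0
  46 | 1100100110110010010 | 1 | 0
  47 | 1001001101100100100 | 1 | 1
  48 | 0010011011001001001 | 0 | 0
  49 | 0100110110010010010 | 0 | 0
  50 | 1001101100100100100 | 1 | 1
  51 | 0011011001001001001 | 0 | 0
  52 | 0110110010010010010 | 0 | 1
  53 | 1101100100100100101 | 1 | 0
  54 | 1011001001001001010 | 1 | 0
  55 | 0110010010010010100 | 0 | 1
  56 | 1100100100100101001 | 1 | 0
  57 | 1001001001001010010 | 1 | 1
  58 | 0010010010010100101 | 0 | 0
  59 | 0100100100101001010 | 0 | 1
  60 | 1001001001010010101 | 1 | 1
  61 | 0010010010100101011 | 0 | 0
  62 | 0100100101001010110 | 0 | 1
  63 | 1001001010010101101 | 1 | 1
  64 | 0010010100101011011 | 0 | 0
  65 | 0100101001010110110 | 0 | 1
  66 | 1001010010101101101 | 1 | 0
  67 | 0010100101011011010 | 0 | 1
  68 | 0101001010110110101 | 0 | 1
  69 | 1010010101101101011 | 1 | 1
  70 | 0100101011011010111 | 0 | 1
  71 | 1001010110110101111 | 1 | 0
  72 | 0010101101101011110 | 0 | 1
  73 | 0101011011010111101 | 0 | 0
  74 | 1010110110101111010 | 1 | 1
  75 | 0101101101011110101 | 0 | 1
  76 | 1011011010111101011 | 1 | 1
  77 | 0110110101111010111 | 0 | 1
  78 | 1101101011110101111 | 1 | 0
  79 | 1011010111101011110 | 1 | 1
  80 | 0110101111010111101 | 0 | 0
  81 | 1101011110101111010 | 1 | 1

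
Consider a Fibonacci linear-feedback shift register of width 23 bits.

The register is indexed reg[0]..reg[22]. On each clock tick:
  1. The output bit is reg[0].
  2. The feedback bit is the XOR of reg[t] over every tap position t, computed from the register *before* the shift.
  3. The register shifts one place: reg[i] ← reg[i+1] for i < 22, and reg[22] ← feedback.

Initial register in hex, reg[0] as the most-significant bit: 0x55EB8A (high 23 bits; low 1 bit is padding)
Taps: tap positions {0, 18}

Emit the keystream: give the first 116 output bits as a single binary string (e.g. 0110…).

k : reg_k → out_k, fb_k
0: 01010101111010111000101 → 0, fb=0
1: 10101011110101110001010 → 1, fb=1
2: 01010111101011100010101 → 0, fb=1
3: 10101111010111000101011 → 1, fb=1
4: 01011110101110001010111 → 0, fb=1
5: 10111101011100010101111 → 1, fb=1
6: 01111010111000101011111 → 0, fb=1
7: 11110101110001010111111 → 1, fb=0
8: 11101011100010101111110 → 1, fb=0
9: 11010111000101011111100 → 1, fb=0
10: 10101110001010111111000 → 1, fb=0
11: 01011100010101111110000 → 0, fb=1
12: 10111000101011111100001 → 1, fb=1
13: 01110001010111111000011 → 0, fb=0
14: 11100010101111110000110 → 1, fb=1
15: 11000101011111100001101 → 1, fb=1
16: 10001010111111000011011 → 1, fb=0
17: 00010101111110000110110 → 0, fb=1
18: 00101011111100001101101 → 0, fb=0
19: 01010111111000011011010 → 0, fb=1
20: 10101111110000110110101 → 1, fb=0
21: 01011111100001101101010 → 0, fb=0
22: 10111111000011011010100 → 1, fb=0
23: 01111110000110110101000 → 0, fb=0
24: 11111100001101101010000 → 1, fb=0
25: 11111000011011010100000 → 1, fb=1
26: 11110000110110101000001 → 1, fb=1
27: 11100001101101010000011 → 1, fb=1
28: 11000011011010100000111 → 1, fb=1
29: 10000110110101000001111 → 1, fb=1
30: 00001101101010000011111 → 0, fb=1
31: 00011011010100000111111 → 0, fb=1
32: 00110110101000001111111 → 0, fb=1
33: 01101101010000011111111 → 0, fb=1
34: 11011010100000111111111 → 1, fb=0
35: 10110101000001111111110 → 1, fb=0
36: 01101010000011111111100 → 0, fb=1
37: 11010100000111111111001 → 1, fb=0
38: 10101000001111111110010 → 1, fb=0
39: 01010000011111111100100 → 0, fb=0
40: 10100000111111111001000 → 1, fb=1
41: 01000001111111110010001 → 0, fb=1
42: 10000011111111100100011 → 1, fb=1
43: 00000111111111001000111 → 0, fb=0
44: 00001111111110010001110 → 0, fb=0
45: 00011111111100100011100 → 0, fb=1
46: 00111111111001000111001 → 0, fb=1
47: 01111111110010001110011 → 0, fb=1
48: 11111111100100011100111 → 1, fb=1
49: 11111111001000111001111 → 1, fb=1
50: 11111110010001110011111 → 1, fb=0
51: 11111100100011100111110 → 1, fb=0
52: 11111001000111001111100 → 1, fb=0
53: 11110010001110011111000 → 1, fb=0
54: 11100100011100111110000 → 1, fb=0
55: 11001000111001111100000 → 1, fb=1
56: 10010001110011111000001 → 1, fb=1
57: 00100011100111110000011 → 0, fb=0
58: 01000111001111100000110 → 0, fb=0
59: 10001110011111000001100 → 1, fb=1
60: 00011100111110000011001 → 0, fb=1
61: 00111001111100000110011 → 0, fb=1
62: 01110011111000001100111 → 0, fb=0
63: 11100111110000011001110 → 1, fb=1
64: 11001111100000110011101 → 1, fb=0
65: 10011111000001100111010 → 1, fb=0
66: 00111110000011001110100 → 0, fb=1
67: 01111100000110011101001 → 0, fb=0
68: 11111000001100111010010 → 1, fb=0
69: 11110000011001110100100 → 1, fb=1
70: 11100000110011101001001 → 1, fb=1
71: 11000001100111010010011 → 1, fb=0
72: 10000011001110100100110 → 1, fb=1
73: 00000110011101001001101 → 0, fb=0
74: 00001100111010010011010 → 0, fb=1
75: 00011001110100100110101 → 0, fb=1
76: 00110011101001001101011 → 0, fb=0
77: 01100111010010011010110 → 0, fb=1
78: 11001110100100110101101 → 1, fb=1
79: 10011101001001101011011 → 1, fb=0
80: 00111010010011010110110 → 0, fb=1
81: 01110100100110101101101 → 0, fb=0
82: 11101001001101011011010 → 1, fb=0
83: 11010010011010110110100 → 1, fb=0
84: 10100100110101101101000 → 1, fb=1
85: 01001001101011011010001 → 0, fb=1
86: 10010011010110110100011 → 1, fb=1
87: 00100110101101101000111 → 0, fb=0
88: 01001101011011010001110 → 0, fb=0
89: 10011010110110100011100 → 1, fb=0
90: 00110101101101000111000 → 0, fb=1
91: 01101011011010001110001 → 0, fb=1
92: 11010110110100011100011 → 1, fb=1
93: 10101101101000111000111 → 1, fb=1
94: 01011011010001110001111 → 0, fb=0
95: 10110110100011100011110 → 1, fb=0
96: 01101101000111000111100 → 0, fb=1
97: 11011010001110001111001 → 1, fb=0
98: 10110100011100011110010 → 1, fb=0
99: 01101000111000111100100 → 0, fb=0
100: 11010001110001111001000 → 1, fb=1
101: 10100011100011110010001 → 1, fb=0
102: 01000111000111100100010 → 0, fb=0
103: 10001110001111001000100 → 1, fb=1
104: 00011100011110010001001 → 0, fb=0
105: 00111000111100100010010 → 0, fb=1
106: 01110001111001000100101 → 0, fb=0
107: 11100011110010001001010 → 1, fb=1
108: 11000111100100010010101 → 1, fb=0
109: 10001111001000100101010 → 1, fb=1
110: 00011110010001001010101 → 0, fb=1
111: 00111100100010010101011 → 0, fb=0
112: 01111001000100101010110 → 0, fb=1
113: 11110010001001010101101 → 1, fb=1
114: 11100100010010101011011 → 1, fb=0
115: 11001000100101010110110 → 1, fb=0

01010101111010111000101011111100001101101010000011111111100100011100111110000011001110100100110101101101000111000111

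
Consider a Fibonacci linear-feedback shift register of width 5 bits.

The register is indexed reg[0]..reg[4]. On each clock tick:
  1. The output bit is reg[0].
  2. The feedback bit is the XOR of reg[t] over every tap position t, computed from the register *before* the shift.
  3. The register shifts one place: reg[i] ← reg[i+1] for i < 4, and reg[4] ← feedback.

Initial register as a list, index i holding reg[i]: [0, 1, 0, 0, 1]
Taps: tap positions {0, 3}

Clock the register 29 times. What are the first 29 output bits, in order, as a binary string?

01001000010101110110001111100

tick  register→output (feedback)
  0  01001→0 (0)
  1  10010→1 (0)
  2  00100→0 (0)
  3  01000→0 (0)
  4  10000→1 (1)
  5  00001→0 (0)
  6  00010→0 (1)
  7  00101→0 (0)
  8  01010→0 (1)
  9  10101→1 (1)
 10  01011→0 (1)
 11  10111→1 (0)
 12  01110→0 (1)
 13  11101→1 (1)
 14  11011→1 (0)
 15  10110→1 (0)
 16  01100→0 (0)
 17  11000→1 (1)
 18  10001→1 (1)
 19  00011→0 (1)
 20  00111→0 (1)
 21  01111→0 (1)
 22  11111→1 (0)
 23  11110→1 (0)
 24  11100→1 (1)
 25  11001→1 (1)
 26  10011→1 (0)
 27  00110→0 (1)
 28  01101→0 (0)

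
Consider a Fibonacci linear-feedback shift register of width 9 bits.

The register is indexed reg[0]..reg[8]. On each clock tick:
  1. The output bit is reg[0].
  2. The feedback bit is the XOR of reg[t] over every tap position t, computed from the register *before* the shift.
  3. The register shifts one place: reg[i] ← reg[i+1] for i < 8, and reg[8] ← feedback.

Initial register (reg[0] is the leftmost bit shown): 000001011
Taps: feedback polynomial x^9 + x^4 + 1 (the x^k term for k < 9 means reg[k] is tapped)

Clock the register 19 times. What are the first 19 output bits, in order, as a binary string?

0000010110101111101

tick  register→output (feedback)
  0  000001011→0 (0)
  1  000010110→0 (1)
  2  000101101→0 (0)
  3  001011010→0 (1)
  4  010110101→0 (1)
  5  101101011→1 (1)
  6  011010111→0 (1)
  7  110101111→1 (1)
  8  101011111→1 (0)
  9  010111110→0 (1)
 10  101111101→1 (0)
 11  011111010→0 (1)
 12  111110101→1 (0)
 13  111101010→1 (1)
 14  111010101→1 (0)
 15  110101010→1 (1)
 16  101010101→1 (0)
 17  010101010→0 (0)
 18  101010100→1 (0)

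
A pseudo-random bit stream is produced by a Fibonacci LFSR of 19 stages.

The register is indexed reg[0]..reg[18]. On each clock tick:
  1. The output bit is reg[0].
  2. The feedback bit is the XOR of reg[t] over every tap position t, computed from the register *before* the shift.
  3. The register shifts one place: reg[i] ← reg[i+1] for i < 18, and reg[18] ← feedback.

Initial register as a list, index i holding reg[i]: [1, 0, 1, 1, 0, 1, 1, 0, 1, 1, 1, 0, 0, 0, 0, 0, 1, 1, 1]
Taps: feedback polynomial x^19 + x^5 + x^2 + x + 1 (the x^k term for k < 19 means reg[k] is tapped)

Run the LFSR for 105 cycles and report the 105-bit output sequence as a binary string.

101101101110000011111011100101111011001000000010000010111100100111101001010010000001011011111111010101111

tick  register→output (feedback)
  0  1011011011100000111→1 (1)
  1  0110110111000001111→0 (1)
  2  1101101110000011111→1 (0)
  3  1011011100000111110→1 (1)
  4  0110111000001111101→0 (1)
  5  1101110000011111011→1 (1)
  6  1011100000111110111→1 (0)
  7  0111000001111101110→0 (0)
  8  1110000011111011100→1 (1)
  9  1100000111110111001→1 (0)
 10  1000001111101110010→1 (1)
 11  0000011111011100101→0 (1)
 12  0000111110111001011→0 (1)
 13  0001111101110010111→0 (1)
 14  0011111011100101111→0 (0)
 15  0111110111001011110→0 (1)
 16  1111101110010111101→1 (1)
 17  1111011100101111011→1 (0)
 18  1110111001011110110→1 (0)
 19  1101110010111101100→1 (1)
 20  1011100101111011001→1 (0)
 21  0111001011110110010→0 (0)
 22  1110010111101100100→1 (0)
 23  1100101111011001000→1 (0)
 24  1001011110110010000→1 (0)
 25  0010111101100100000→0 (0)
 26  0101111011001000000→0 (0)
 27  1011110110010000000→1 (1)
 28  0111101100100000001→0 (0)
 29  1111011001000000010→1 (0)
 30  1110110010000000100→1 (0)
 31  1101100100000001000→1 (0)
 32  1011001000000010000→1 (0)
 33  0110010000000100000→0 (1)
 34  1100100000001000001→1 (0)
 35  1001000000010000010→1 (1)
 36  0010000000100000101→0 (1)
 37  0100000001000001011→0 (1)
 38  1000000010000010111→1 (1)
 39  0000000100000101111→0 (0)
 40  0000001000001011110→0 (0)
 41  0000010000010111100→0 (1)
 42  0000100000101111001→0 (0)
 43  0001000001011110010→0 (0)
 44  0010000010111100100→0 (1)
 45  0100000101111001001→0 (1)
 46  1000001011110010011→1 (1)
 47  0000010111100100111→0 (1)
 48  0000101111001001111→0 (0)
 49  0001011110010011110→0 (1)
 50  0010111100100111101→0 (0)
 51  0101111001001111010→0 (0)
 52  1011110010011110100→1 (1)
 53  0111100100111101001→0 (0)
 54  1111001001111010010→1 (1)
 55  1110010011110100101→1 (0)
 56  1100100111101001010→1 (0)
 57  1001001111010010100→1 (1)
 58  0010011110100101001→0 (0)
 59  0100111101001010010→0 (0)
 60  1001111010010100100→1 (0)
 61  0011110100101001000→0 (0)
 62  0111101001010010000→0 (0)
 63  1111010010100100000→1 (0)
 64  1110100101001000000→1 (1)
 65  1101001010010000001→1 (0)
 66  1010010100100000010→1 (1)
 67  0100101001000000101→0 (1)
 68  1001010010000001011→1 (0)
 69  0010100100000010110→0 (1)
 70  0101001000000101101→0 (1)
 71  1010010000001011011→1 (1)
 72  0100100000010110111→0 (1)
 73  1001000000101101111→1 (1)
 74  0010000001011011111→0 (1)
 75  0100000010110111111→0 (1)
 76  1000000101101111111→1 (1)
 77  0000001011011111111→0 (0)
 78  0000010110111111110→0 (1)
 79  0000101101111111101→0 (0)
 80  0001011011111111010→0 (1)
 81  0010110111111110101→0 (0)
 82  0101101111111101010→0 (1)
 83  1011011111111010101→1 (1)
 84  0110111111110101011→0 (1)
 85  1101111111101010111→1 (1)
 86  1011111111010101111→1 (1)
 87  0111111110101011111→0 (1)
 88  1111111101010111111→1 (0)
 89  1111111010101111110→1 (0)
 90  1111110101011111100→1 (0)
 91  1111101010111111000→1 (1)
 92  1111010101111110001→1 (0)
 93  1110101011111100010→1 (1)
 94  1101010111111000101→1 (1)
 95  1010101111110001011→1 (0)
 96  0101011111100010110→0 (0)
 97  1010111111000101100→1 (1)
 98  0101111110001011001→0 (0)
 99  1011111100010110010→1 (1)
100  0111111000101100101→0 (1)
101  1111110001011001011→1 (0)
102  1111100010110010110→1 (1)
103  1111000101100101101→1 (1)
104  1110001011001011011→1 (1)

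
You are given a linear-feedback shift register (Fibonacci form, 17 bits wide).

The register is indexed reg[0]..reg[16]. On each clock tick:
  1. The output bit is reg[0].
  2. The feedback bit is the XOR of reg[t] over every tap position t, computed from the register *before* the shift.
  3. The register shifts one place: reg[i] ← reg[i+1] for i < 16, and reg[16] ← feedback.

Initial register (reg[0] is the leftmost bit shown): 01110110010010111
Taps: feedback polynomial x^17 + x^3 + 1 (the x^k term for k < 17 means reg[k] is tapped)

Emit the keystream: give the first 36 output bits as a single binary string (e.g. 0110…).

011101100100101111100010000010100111

k : reg_k → out_k, fb_k
0: 01110110010010111 → 0, fb=1
1: 11101100100101111 → 1, fb=1
2: 11011001001011111 → 1, fb=0
3: 10110010010111110 → 1, fb=0
4: 01100100101111100 → 0, fb=0
5: 11001001011111000 → 1, fb=1
6: 10010010111110001 → 1, fb=0
7: 00100101111100010 → 0, fb=0
8: 01001011111000100 → 0, fb=0
9: 10010111110001000 → 1, fb=0
10: 00101111100010000 → 0, fb=0
11: 01011111000100000 → 0, fb=1
12: 10111110001000001 → 1, fb=0
13: 01111100010000010 → 0, fb=1
14: 11111000100000101 → 1, fb=0
15: 11110001000001010 → 1, fb=0
16: 11100010000010100 → 1, fb=1
17: 11000100000101001 → 1, fb=1
18: 10001000001010011 → 1, fb=1
19: 00010000010100111 → 0, fb=1
20: 00100000101001111 → 0, fb=0
21: 01000001010011110 → 0, fb=0
22: 10000010100111100 → 1, fb=1
23: 00000101001111001 → 0, fb=0
24: 00001010011110010 → 0, fb=0
25: 00010100111100100 → 0, fb=1
26: 00101001111001001 → 0, fb=0
27: 01010011110010010 → 0, fb=1
28: 10100111100100101 → 1, fb=1
29: 01001111001001011 → 0, fb=0
30: 10011110010010110 → 1, fb=0
31: 00111100100101100 → 0, fb=1
32: 01111001001011001 → 0, fb=1
33: 11110010010110011 → 1, fb=0
34: 11100100101100110 → 1, fb=1
35: 11001001011001101 → 1, fb=1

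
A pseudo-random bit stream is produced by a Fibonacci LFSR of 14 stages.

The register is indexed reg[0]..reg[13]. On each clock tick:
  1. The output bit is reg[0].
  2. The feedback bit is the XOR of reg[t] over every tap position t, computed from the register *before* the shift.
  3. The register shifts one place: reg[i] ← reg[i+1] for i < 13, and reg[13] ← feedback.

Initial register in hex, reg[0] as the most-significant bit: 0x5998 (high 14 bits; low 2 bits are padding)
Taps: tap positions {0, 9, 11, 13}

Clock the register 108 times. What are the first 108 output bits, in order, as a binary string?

tick  register→output (feedback)
  0  01011001100110→0 (1)
  1  10110011001101→1 (1)
  2  01100110011011→0 (0)
  3  11001100110110→1 (1)
  4  10011001101101→1 (1)
  5  00110011011011→0 (0)
  6  01100110110110→0 (0)
  7  11001101101100→1 (0)
  8  10011011011000→1 (0)
  9  00110110110000→0 (1)
 10  01101101100001→0 (1)
 11  11011011000011→1 (0)
 12  10110110000110→1 (0)
 13  01101100001100→0 (1)
 14  11011000011001→1 (1)
 15  10110000110011→1 (1)
 16  01100001100111→0 (0)
 17  11000011001110→1 (0)
 18  10000110011100→1 (1)
 19  00001100111001→0 (0)
 20  00011001110010→0 (1)
 21  00110011100101→0 (0)
 22  01100111001010→0 (0)
 23  11001110010100→1 (1)
 24  10011100101001→1 (0)
 25  00111001010010→0 (1)
 26  01110010100101→0 (0)
 27  11100101001010→1 (1)
 28  11001010010101→1 (0)
 29  10010100101010→1 (1)
 30  00101001010101→0 (1)
 31  01010010101011→0 (1)
 32  10100101010111→1 (0)
 33  01001010101110→0 (1)
 34  10010101011101→1 (0)
 35  00101010111010→0 (1)
 36  01010101110101→0 (1)
 37  10101011101011→1 (0)
 38  01010111010110→0 (0)
 39  10101110101100→1 (0)
 40  01011101011000→0 (1)
 41  10111010110001→1 (1)
 42  01110101100011→0 (1)
 43  11101011000111→1 (1)
 44  11010110001111→1 (1)
 45  10101100011111→1 (0)
 46  01011000111110→0 (0)
 47  10110001111100→1 (1)
 48  01100011111001→0 (0)
 49  11000111110010→1 (0)
 50  10001111100100→1 (0)
 51  00011111001000→0 (0)
 52  00111110010000→0 (1)
 53  01111100100001→0 (1)
 54  11111001000011→1 (0)
 55  11110010000110→1 (0)
 56  11100100001100→1 (0)
 57  11001000011000→1 (0)
 58  10010000110000→1 (0)
 59  00100001100000→0 (0)
 60  01000011000000→0 (0)
 61  10000110000000→1 (1)
 62  00001100000001→0 (1)
 63  00011000000011→0 (1)
 64  00110000000111→0 (0)
 65  01100000001110→0 (1)
 66  11000000011101→1 (0)
 67  10000000111010→1 (0)
 68  00000001110100→0 (0)
 69  00000011101000→0 (0)
 70  00000111010000→0 (1)
 71  00001110100001→0 (1)
 72  00011101000011→0 (1)
 73  00111010000111→0 (0)
 74  01110100001110→0 (1)
 75  11101000011101→1 (0)
 76  11010000111010→1 (0)
 77  10100001110100→1 (1)
 78  01000011101001→0 (1)
 79  10000111010011→1 (1)
 80  00001110100111→0 (0)
 81  00011101001110→0 (1)
 82  00111010011101→0 (1)
 83  01110100111011→0 (0)
 84  11101001110110→1 (1)
 85  11010011101101→1 (1)
 86  10100111011011→1 (1)
 87  01001110110111→0 (1)
 88  10011101101111→1 (1)
 89  00111011011111→0 (1)
 90  01110110111111→0 (1)
 91  11101101111111→1 (0)
 92  11011011111110→1 (1)
 93  10110111111101→1 (0)
 94  01101111111010→0 (1)
 95  11011111110101→1 (0)
 96  10111111101010→1 (1)
 97  01111111010101→0 (1)
 98  11111110101011→1 (0)
 99  11111101010110→1 (1)
100  11111010101101→1 (1)
101  11110101011011→1 (1)
102  11101010110111→1 (0)
103  11010101101110→1 (0)
104  10101011011100→1 (1)
105  01010110111001→0 (0)
106  10101101110010→1 (0)
107  01011011100100→0 (1)

010110011001101101100001100111001010010101011101011000111110010000110000000111010000111010011101101111111010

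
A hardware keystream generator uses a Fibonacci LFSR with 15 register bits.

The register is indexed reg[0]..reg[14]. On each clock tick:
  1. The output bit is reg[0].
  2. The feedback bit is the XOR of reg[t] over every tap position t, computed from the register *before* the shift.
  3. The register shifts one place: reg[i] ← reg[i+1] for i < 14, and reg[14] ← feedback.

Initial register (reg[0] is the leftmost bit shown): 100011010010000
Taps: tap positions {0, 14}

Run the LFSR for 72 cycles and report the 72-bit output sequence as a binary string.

step | reg (before) | out | fb
   0 | 100011010010000 | 1 | 1
   1 | 000110100100001 | 0 | 1
   2 | 001101001000011 | 0 | 1
   3 | 011010010000111 | 0 | 1
   4 | 110100100001111 | 1 | 0
   5 | 101001000011110 | 1 | 1
   6 | 010010000111101 | 0 | 1
   7 | 100100001111011 | 1 | 0
   8 | 001000011110110 | 0 | 0
   9 | 010000111101100 | 0 | 0
  10 | 100001111011000 | 1 | 1
  11 | 000011110110001 | 0 | 1
  12 | 000111101100011 | 0 | 1
  13 | 001111011000111 | 0 | 1
  14 | 011110110001111 | 0 | 1
  15 | 111101100011111 | 1 | 0
  16 | 111011000111110 | 1 | 1
  17 | 110110001111101 | 1 | 0
  18 | 101100011111010 | 1 | 1
  19 | 011000111110101 | 0 | 1
  20 | 110001111101011 | 1 | 0
  21 | 100011111010110 | 1 | 1
  22 | 000111110101101 | 0 | 1
  23 | 001111101011011 | 0 | 1
  24 | 011111010110111 | 0 | 1
  25 | 111110101101111 | 1 | 0
  26 | 111101011011110 | 1 | 1
  27 | 111010110111101 | 1 | 0
  28 | 110101101111010 | 1 | 1
  29 | 101011011110101 | 1 | 0
  30 | 010110111101010 | 0 | 0
  31 | 101101111010100 | 1 | 1
  32 | 011011110101001 | 0 | 1
  33 | 110111101010011 | 1 | 0
  34 | 101111010100110 | 1 | 1
  35 | 011110101001101 | 0 | 1
  36 | 111101010011011 | 1 | 0
  37 | 111010100110110 | 1 | 1
  38 | 110101001101101 | 1 | 0
  39 | 101010011011010 | 1 | 1
  40 | 010100110110101 | 0 | 1
  41 | 101001101101011 | 1 | 0
  42 | 010011011010110 | 0 | 0
  43 | 100110110101100 | 1 | 1
  44 | 001101101011001 | 0 | 1
  45 | 011011010110011 | 0 | 1
  46 | 110110101100111 | 1 | 0
  47 | 101101011001110 | 1 | 1
  48 | 011010110011101 | 0 | 1
  49 | 110101100111011 | 1 | 0
  50 | 101011001110110 | 1 | 1
  51 | 010110011101101 | 0 | 1
  52 | 101100111011011 | 1 | 0
  53 | 011001110110110 | 0 | 0
  54 | 110011101101100 | 1 | 1
  55 | 100111011011001 | 1 | 0
  56 | 001110110110010 | 0 | 0
  57 | 011101101100100 | 0 | 0
  58 | 111011011001000 | 1 | 1
  59 | 110110110010001 | 1 | 0
  60 | 101101100100010 | 1 | 1
  61 | 011011001000101 | 0 | 1
  62 | 110110010001011 | 1 | 0
  63 | 101100100010110 | 1 | 1
  64 | 011001000101101 | 0 | 1
  65 | 110010001011011 | 1 | 0
  66 | 100100010110110 | 1 | 1
  67 | 001000101101101 | 0 | 1
  68 | 010001011011011 | 0 | 1
  69 | 100010110110111 | 1 | 0
  70 | 000101101101110 | 0 | 0
  71 | 001011011011100 | 0 | 0

100011010010000111101100011111010110111101010011011010110011101101100100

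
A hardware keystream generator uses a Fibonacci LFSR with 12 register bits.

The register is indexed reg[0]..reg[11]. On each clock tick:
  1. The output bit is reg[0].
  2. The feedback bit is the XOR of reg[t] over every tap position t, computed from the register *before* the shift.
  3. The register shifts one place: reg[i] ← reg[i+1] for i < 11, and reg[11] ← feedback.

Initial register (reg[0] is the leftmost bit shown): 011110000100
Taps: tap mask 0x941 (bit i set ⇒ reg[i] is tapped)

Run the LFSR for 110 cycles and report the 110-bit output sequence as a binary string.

01111000010000110010110001111000110011111000110000001111111111110101101000101010110001101001010110111000001011

k : reg_k → out_k, fb_k
0: 011110000100 → 0, fb=0
1: 111100001000 → 1, fb=0
2: 111000010000 → 1, fb=1
3: 110000100001 → 1, fb=1
4: 100001000011 → 1, fb=0
5: 000010000110 → 0, fb=0
6: 000100001100 → 0, fb=1
7: 001000011001 → 0, fb=0
8: 010000110010 → 0, fb=1
9: 100001100101 → 1, fb=1
10: 000011001011 → 0, fb=0
11: 000110010110 → 0, fb=0
12: 001100101100 → 0, fb=0
13: 011001011000 → 0, fb=1
14: 110010110001 → 1, fb=1
15: 100101100011 → 1, fb=1
16: 001011000111 → 0, fb=1
17: 010110001111 → 0, fb=0
18: 101100011110 → 1, fb=0
19: 011000111100 → 0, fb=0
20: 110001111000 → 1, fb=1
21: 100011110001 → 1, fb=1
22: 000111100011 → 0, fb=0
23: 001111000110 → 0, fb=0
24: 011110001100 → 0, fb=1
25: 111100011001 → 1, fb=1
26: 111000110011 → 1, fb=1
27: 110001100111 → 1, fb=1
28: 100011001111 → 1, fb=1
29: 000110011111 → 0, fb=0
30: 001100111110 → 0, fb=0
31: 011001111100 → 0, fb=0
32: 110011111000 → 1, fb=1
33: 100111110001 → 1, fb=1
34: 001111100011 → 0, fb=0
35: 011111000110 → 0, fb=0
36: 111110001100 → 1, fb=0
37: 111100011000 → 1, fb=0
38: 111000110000 → 1, fb=0
39: 110001100000 → 1, fb=0
40: 100011000000 → 1, fb=1
41: 000110000001 → 0, fb=1
42: 001100000011 → 0, fb=1
43: 011000000111 → 0, fb=1
44: 110000001111 → 1, fb=1
45: 100000011111 → 1, fb=1
46: 000000111111 → 0, fb=1
47: 000001111111 → 0, fb=1
48: 000011111111 → 0, fb=1
49: 000111111111 → 0, fb=1
50: 001111111111 → 0, fb=1
51: 011111111111 → 0, fb=1
52: 111111111111 → 1, fb=0
53: 111111111110 → 1, fb=1
54: 111111111101 → 1, fb=0
55: 111111111010 → 1, fb=1
56: 111111110101 → 1, fb=1
57: 111111101011 → 1, fb=0
58: 111111010110 → 1, fb=1
59: 111110101101 → 1, fb=0
60: 111101011010 → 1, fb=0
61: 111010110100 → 1, fb=0
62: 110101101000 → 1, fb=1
63: 101011010001 → 1, fb=0
64: 010110100010 → 0, fb=1
65: 101101000101 → 1, fb=0
66: 011010001010 → 0, fb=1
67: 110100010101 → 1, fb=0
68: 101000101010 → 1, fb=1
69: 010001010101 → 0, fb=1
70: 100010101011 → 1, fb=0
71: 000101010110 → 0, fb=0
72: 001010101100 → 0, fb=0
73: 010101011000 → 0, fb=1
74: 101010110001 → 1, fb=1
75: 010101100011 → 0, fb=0
76: 101011000110 → 1, fb=1
77: 010110001101 → 0, fb=0
78: 101100011010 → 1, fb=0
79: 011000110100 → 0, fb=1
80: 110001101001 → 1, fb=0
81: 100011010010 → 1, fb=1
82: 000110100101 → 0, fb=0
83: 001101001010 → 0, fb=1
84: 011010010101 → 0, fb=1
85: 110100101011 → 1, fb=0
86: 101001010110 → 1, fb=1
87: 010010101101 → 0, fb=1
88: 100101011011 → 1, fb=1
89: 001010110111 → 0, fb=0
90: 010101101110 → 0, fb=0
91: 101011011100 → 1, fb=0
92: 010110111000 → 0, fb=0
93: 101101110000 → 1, fb=0
94: 011011100000 → 0, fb=1
95: 110111000001 → 1, fb=0
96: 101110000010 → 1, fb=1
97: 011100000101 → 0, fb=1
98: 111000001011 → 1, fb=1
99: 110000010111 → 1, fb=0
100: 100000101110 → 1, fb=1
101: 000001011101 → 0, fb=0
102: 000010111010 → 0, fb=0
103: 000101110100 → 0, fb=1
104: 001011101001 → 0, fb=1
105: 010111010011 → 0, fb=1
106: 101110100111 → 1, fb=1
107: 011101001111 → 0, fb=0
108: 111010011110 → 1, fb=0
109: 110100111100 → 1, fb=1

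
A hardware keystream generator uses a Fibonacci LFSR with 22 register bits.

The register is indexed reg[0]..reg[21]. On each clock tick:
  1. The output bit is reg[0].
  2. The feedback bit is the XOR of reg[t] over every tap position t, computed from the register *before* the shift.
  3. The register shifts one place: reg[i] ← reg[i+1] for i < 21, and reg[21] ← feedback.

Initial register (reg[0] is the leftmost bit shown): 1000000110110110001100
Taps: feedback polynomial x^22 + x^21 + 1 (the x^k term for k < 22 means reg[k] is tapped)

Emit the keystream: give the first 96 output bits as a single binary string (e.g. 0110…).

100000011011011000110011111110110110111101110101010010010010100101100110001110001100011011101111

step | reg (before) | out | fb
   0 | 1000000110110110001100 | 1 | 1
   1 | 0000001101101100011001 | 0 | 1
   2 | 0000011011011000110011 | 0 | 1
   3 | 0000110110110001100111 | 0 | 1
   4 | 0001101101100011001111 | 0 | 1
   5 | 0011011011000110011111 | 0 | 1
   6 | 0110110110001100111111 | 0 | 1
   7 | 1101101100011001111111 | 1 | 0
   8 | 1011011000110011111110 | 1 | 1
   9 | 0110110001100111111101 | 0 | 1
  10 | 1101100011001111111011 | 1 | 0
  11 | 1011000110011111110110 | 1 | 1
  12 | 0110001100111111101101 | 0 | 1
  13 | 1100011001111111011011 | 1 | 0
  14 | 1000110011111110110110 | 1 | 1
  15 | 0001100111111101101101 | 0 | 1
  16 | 0011001111111011011011 | 0 | 1
  17 | 0110011111110110110111 | 0 | 1
  18 | 1100111111101101101111 | 1 | 0
  19 | 1001111111011011011110 | 1 | 1
  20 | 0011111110110110111101 | 0 | 1
  21 | 0111111101101101111011 | 0 | 1
  22 | 1111111011011011110111 | 1 | 0
  23 | 1111110110110111101110 | 1 | 1
  24 | 1111101101101111011101 | 1 | 0
  25 | 1111011011011110111010 | 1 | 1
  26 | 1110110110111101110101 | 1 | 0
  27 | 1101101101111011101010 | 1 | 1
  28 | 1011011011110111010101 | 1 | 0
  29 | 0110110111101110101010 | 0 | 0
  30 | 1101101111011101010100 | 1 | 1
  31 | 1011011110111010101001 | 1 | 0
  32 | 0110111101110101010010 | 0 | 0
  33 | 1101111011101010100100 | 1 | 1
  34 | 1011110111010101001001 | 1 | 0
  35 | 0111101110101010010010 | 0 | 0
  36 | 1111011101010100100100 | 1 | 1
  37 | 1110111010101001001001 | 1 | 0
  38 | 1101110101010010010010 | 1 | 1
  39 | 1011101010100100100101 | 1 | 0
  40 | 0111010101001001001010 | 0 | 0
  41 | 1110101010010010010100 | 1 | 1
  42 | 1101010100100100101001 | 1 | 0
  43 | 1010101001001001010010 | 1 | 1
  44 | 0101010010010010100101 | 0 | 1
  45 | 1010100100100101001011 | 1 | 0
  46 | 0101001001001010010110 | 0 | 0
  47 | 1010010010010100101100 | 1 | 1
  48 | 0100100100101001011001 | 0 | 1
  49 | 1001001001010010110011 | 1 | 0
  50 | 0010010010100101100110 | 0 | 0
  51 | 0100100101001011001100 | 0 | 0
  52 | 1001001010010110011000 | 1 | 1
  53 | 0010010100101100110001 | 0 | 1
  54 | 0100101001011001100011 | 0 | 1
  55 | 1001010010110011000111 | 1 | 0
  56 | 0010100101100110001110 | 0 | 0
  57 | 0101001011001100011100 | 0 | 0
  58 | 1010010110011000111000 | 1 | 1
  59 | 0100101100110001110001 | 0 | 1
  60 | 1001011001100011100011 | 1 | 0
  61 | 0010110011000111000110 | 0 | 0
  62 | 0101100110001110001100 | 0 | 0
  63 | 1011001100011100011000 | 1 | 1
  64 | 0110011000111000110001 | 0 | 1
  65 | 1100110001110001100011 | 1 | 0
  66 | 1001100011100011000110 | 1 | 1
  67 | 0011000111000110001101 | 0 | 1
  68 | 0110001110001100011011 | 0 | 1
  69 | 1100011100011000110111 | 1 | 0
  70 | 1000111000110001101110 | 1 | 1
  71 | 0001110001100011011101 | 0 | 1
  72 | 0011100011000110111011 | 0 | 1
  73 | 0111000110001101110111 | 0 | 1
  74 | 1110001100011011101111 | 1 | 0
  75 | 1100011000110111011110 | 1 | 1
  76 | 1000110001101110111101 | 1 | 0
  77 | 0001100011011101111010 | 0 | 0
  78 | 0011000110111011110100 | 0 | 0
  79 | 0110001101110111101000 | 0 | 0
  80 | 1100011011101111010000 | 1 | 1
  81 | 1000110111011110100001 | 1 | 0
  82 | 0001101110111101000010 | 0 | 0
  83 | 0011011101111010000100 | 0 | 0
  84 | 0110111011110100001000 | 0 | 0
  85 | 1101110111101000010000 | 1 | 1
  86 | 1011101111010000100001 | 1 | 0
  87 | 0111011110100001000010 | 0 | 0
  88 | 1110111101000010000100 | 1 | 1
  89 | 1101111010000100001001 | 1 | 0
  90 | 1011110100001000010010 | 1 | 1
  91 | 0111101000010000100101 | 0 | 1
  92 | 1111010000100001001011 | 1 | 0
  93 | 1110100001000010010110 | 1 | 1
  94 | 1101000010000100101101 | 1 | 0
  95 | 1010000100001001011010 | 1 | 1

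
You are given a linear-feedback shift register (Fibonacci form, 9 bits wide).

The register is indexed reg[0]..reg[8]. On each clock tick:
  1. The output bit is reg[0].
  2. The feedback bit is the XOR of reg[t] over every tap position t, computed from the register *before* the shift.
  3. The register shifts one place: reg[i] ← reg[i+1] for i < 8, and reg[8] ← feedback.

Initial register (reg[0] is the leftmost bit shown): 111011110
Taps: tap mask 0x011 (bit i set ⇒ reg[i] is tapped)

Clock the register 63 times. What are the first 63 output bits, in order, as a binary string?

step | reg (before) | out | fb
   0 | 111011110 | 1 | 0
   1 | 110111100 | 1 | 0
   2 | 101111000 | 1 | 0
   3 | 011110000 | 0 | 1
   4 | 111100001 | 1 | 1
   5 | 111000011 | 1 | 1
   6 | 110000111 | 1 | 1
   7 | 100001111 | 1 | 1
   8 | 000011111 | 0 | 1
   9 | 000111111 | 0 | 1
  10 | 001111111 | 0 | 1
  11 | 011111111 | 0 | 1
  12 | 111111111 | 1 | 0
  13 | 111111110 | 1 | 0
  14 | 111111100 | 1 | 0
  15 | 111111000 | 1 | 0
  16 | 111110000 | 1 | 0
  17 | 111100000 | 1 | 1
  18 | 111000001 | 1 | 1
  19 | 110000011 | 1 | 1
  20 | 100000111 | 1 | 1
  21 | 000001111 | 0 | 0
  22 | 000011110 | 0 | 1
  23 | 000111101 | 0 | 1
  24 | 001111011 | 0 | 1
  25 | 011110111 | 0 | 1
  26 | 111101111 | 1 | 1
  27 | 111011111 | 1 | 0
  28 | 110111110 | 1 | 0
  29 | 101111100 | 1 | 0
  30 | 011111000 | 0 | 1
  31 | 111110001 | 1 | 0
  32 | 111100010 | 1 | 1
  33 | 111000101 | 1 | 1
  34 | 110001011 | 1 | 1
  35 | 100010111 | 1 | 0
  36 | 000101110 | 0 | 0
  37 | 001011100 | 0 | 1
  38 | 010111001 | 0 | 1
  39 | 101110011 | 1 | 0
  40 | 011100110 | 0 | 0
  41 | 111001100 | 1 | 1
  42 | 110011001 | 1 | 0
  43 | 100110010 | 1 | 0
  44 | 001100100 | 0 | 0
  45 | 011001000 | 0 | 0
  46 | 110010000 | 1 | 0
  47 | 100100000 | 1 | 1
  48 | 001000001 | 0 | 0
  49 | 010000010 | 0 | 0
  50 | 100000100 | 1 | 1
  51 | 000001001 | 0 | 0
  52 | 000010010 | 0 | 1
  53 | 000100101 | 0 | 0
  54 | 001001010 | 0 | 0
  55 | 010010100 | 0 | 1
  56 | 100101001 | 1 | 1
  57 | 001010011 | 0 | 1
  58 | 010100111 | 0 | 0
  59 | 101001110 | 1 | 1
  60 | 010011101 | 0 | 1
  61 | 100111011 | 1 | 0
  62 | 001110110 | 0 | 1

111011110000111111111000001111011111000101110011001000001001010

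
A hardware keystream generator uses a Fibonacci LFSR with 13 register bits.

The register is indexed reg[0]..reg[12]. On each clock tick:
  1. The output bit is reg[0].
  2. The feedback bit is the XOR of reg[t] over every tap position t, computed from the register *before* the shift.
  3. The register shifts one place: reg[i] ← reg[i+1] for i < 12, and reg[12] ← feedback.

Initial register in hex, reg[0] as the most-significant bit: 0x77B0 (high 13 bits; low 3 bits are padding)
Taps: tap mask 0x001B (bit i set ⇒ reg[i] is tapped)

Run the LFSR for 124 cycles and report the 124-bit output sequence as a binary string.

k : reg_k → out_k, fb_k
0: 0111011110110 → 0, fb=0
1: 1110111101100 → 1, fb=1
2: 1101111011001 → 1, fb=0
3: 1011110110010 → 1, fb=1
4: 0111101100101 → 0, fb=1
5: 1111011001011 → 1, fb=1
6: 1110110010111 → 1, fb=1
7: 1101100101111 → 1, fb=0
8: 1011001011110 → 1, fb=0
9: 0110010111100 → 0, fb=1
10: 1100101111001 → 1, fb=1
11: 1001011110011 → 1, fb=0
12: 0010111100110 → 0, fb=1
13: 0101111001101 → 0, fb=1
14: 1011110011011 → 1, fb=1
15: 0111100110111 → 0, fb=1
16: 1111001101111 → 1, fb=1
17: 1110011011111 → 1, fb=0
18: 1100110111110 → 1, fb=1
19: 1001101111101 → 1, fb=1
20: 0011011111011 → 0, fb=1
21: 0110111110111 → 0, fb=0
22: 1101111101110 → 1, fb=0
23: 1011111011100 → 1, fb=1
24: 0111110111001 → 0, fb=1
25: 1111101110011 → 1, fb=0
26: 1111011100110 → 1, fb=1
27: 1110111001101 → 1, fb=1
28: 1101110011011 → 1, fb=0
29: 1011100110110 → 1, fb=1
30: 0111001101101 → 0, fb=0
31: 1110011011010 → 1, fb=0
32: 1100110110100 → 1, fb=1
33: 1001101101001 → 1, fb=1
34: 0011011010011 → 0, fb=1
35: 0110110100111 → 0, fb=0
36: 1101101001110 → 1, fb=0
37: 1011010011100 → 1, fb=0
38: 0110100111000 → 0, fb=0
39: 1101001110000 → 1, fb=1
40: 1010011100001 → 1, fb=1
41: 0100111000011 → 0, fb=0
42: 1001110000110 → 1, fb=1
43: 0011100001101 → 0, fb=0
44: 0111000011010 → 0, fb=0
45: 1110000110100 → 1, fb=0
46: 1100001101000 → 1, fb=0
47: 1000011010000 → 1, fb=1
48: 0000110100001 → 0, fb=1
49: 0001101000011 → 0, fb=0
50: 0011010000110 → 0, fb=1
51: 0110100001101 → 0, fb=0
52: 1101000011010 → 1, fb=1
53: 1010000110101 → 1, fb=1
54: 0100001101011 → 0, fb=1
55: 1000011010111 → 1, fb=1
56: 0000110101111 → 0, fb=1
57: 0001101011111 → 0, fb=0
58: 0011010111110 → 0, fb=1
59: 0110101111101 → 0, fb=0
60: 1101011111010 → 1, fb=1
61: 1010111110101 → 1, fb=0
62: 0101111101010 → 0, fb=1
63: 1011111010101 → 1, fb=1
64: 0111110101011 → 0, fb=1
65: 1111101010111 → 1, fb=0
66: 1111010101110 → 1, fb=1
67: 1110101011101 → 1, fb=1
68: 1101010111011 → 1, fb=1
69: 1010101110111 → 1, fb=0
70: 0101011101110 → 0, fb=0
71: 1010111011100 → 1, fb=0
72: 0101110111000 → 0, fb=1
73: 1011101110001 → 1, fb=1
74: 0111011100011 → 0, fb=0
75: 1110111000110 → 1, fb=1
76: 1101110001101 → 1, fb=0
77: 1011100011010 → 1, fb=1
78: 0111000110101 → 0, fb=0
79: 1110001101010 → 1, fb=0
80: 1100011010100 → 1, fb=0
81: 1000110101000 → 1, fb=0
82: 0001101010000 → 0, fb=0
83: 0011010100000 → 0, fb=1
84: 0110101000001 → 0, fb=0
85: 1101010000010 → 1, fb=1
86: 1010100000101 → 1, fb=0
87: 0101000001010 → 0, fb=0
88: 1010000010100 → 1, fb=1
89: 0100000101001 → 0, fb=1
90: 1000001010011 → 1, fb=1
91: 0000010100111 → 0, fb=0
92: 0000101001110 → 0, fb=1
93: 0001010011101 → 0, fb=1
94: 0010100111011 → 0, fb=1
95: 0101001110111 → 0, fb=0
96: 1010011101110 → 1, fb=1
97: 0100111011101 → 0, fb=0
98: 1001110111010 → 1, fb=1
99: 0011101110101 → 0, fb=0
100: 0111011101010 → 0, fb=0
101: 1110111010100 → 1, fb=1
102: 1101110101001 → 1, fb=0
103: 1011101010010 → 1, fb=1
104: 0111010100101 → 0, fb=0
105: 1110101001010 → 1, fb=1
106: 1101010010101 → 1, fb=1
107: 1010100101011 → 1, fb=0
108: 0101001010110 → 0, fb=0
109: 1010010101100 → 1, fb=1
110: 0100101011001 → 0, fb=0
111: 1001010110010 → 1, fb=0
112: 0010101100100 → 0, fb=1
113: 0101011001001 → 0, fb=0
114: 1010110010010 → 1, fb=0
115: 0101100100100 → 0, fb=1
116: 1011001001001 → 1, fb=0
117: 0110010010010 → 0, fb=1
118: 1100100100101 → 1, fb=1
119: 1001001001011 → 1, fb=0
120: 0010010010110 → 0, fb=0
121: 0100100101100 → 0, fb=0
122: 1001001011000 → 1, fb=0
123: 0010010110000 → 0, fb=0

0111011110110010111100110111110111001101101001110000110100001101011111010101110111000110101000001010011101110101001010110010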